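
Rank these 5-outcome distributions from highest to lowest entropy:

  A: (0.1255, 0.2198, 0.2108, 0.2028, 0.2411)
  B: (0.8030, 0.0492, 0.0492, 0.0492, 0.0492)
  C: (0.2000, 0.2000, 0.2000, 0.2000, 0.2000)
C > A > B

Key insight: Entropy is maximized by uniform distributions and minimized by concentrated distributions.

- Uniform distributions have maximum entropy log₂(5) = 2.3219 bits
- The more "peaked" or concentrated a distribution, the lower its entropy

Entropies:
  H(A) = 2.2913 bits
  H(B) = 1.1099 bits
  H(C) = 2.3219 bits

Ranking: C > A > B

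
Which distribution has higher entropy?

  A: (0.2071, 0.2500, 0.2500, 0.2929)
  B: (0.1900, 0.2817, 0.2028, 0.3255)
A

Both distributions are close to uniform, making this a harder comparison.

H(A) = 1.9893 bits
H(B) = 1.9640 bits

The distribution closer to uniform has higher entropy.
Answer: A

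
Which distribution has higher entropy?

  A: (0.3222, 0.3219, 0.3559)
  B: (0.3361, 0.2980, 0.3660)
A

Both distributions are close to uniform, making this a harder comparison.

H(A) = 1.5833 bits
H(B) = 1.5799 bits

The distribution closer to uniform has higher entropy.
Answer: A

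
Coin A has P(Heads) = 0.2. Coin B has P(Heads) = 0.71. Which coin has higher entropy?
B

For binary distributions, entropy is maximized at p=0.5 and decreases as p moves toward 0 or 1.

H(A) = H(0.2) = 0.7219 bits
H(B) = H(0.71) = 0.8687 bits

Distribution B (p=0.71) is closer to uniform (p=0.5), so it has higher entropy.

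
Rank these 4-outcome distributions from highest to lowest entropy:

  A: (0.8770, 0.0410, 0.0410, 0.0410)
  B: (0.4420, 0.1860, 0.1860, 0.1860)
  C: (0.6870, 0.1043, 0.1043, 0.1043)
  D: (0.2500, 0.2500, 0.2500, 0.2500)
D > B > C > A

Key insight: Entropy is maximized by uniform distributions and minimized by concentrated distributions.

Entropies:
  H(A) = 0.7329 bits
  H(B) = 1.8747 bits
  H(C) = 1.3927 bits
  H(D) = 2.0000 bits

Ranking: D > B > C > A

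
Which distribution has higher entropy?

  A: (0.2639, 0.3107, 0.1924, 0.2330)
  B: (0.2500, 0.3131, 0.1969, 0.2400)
B

Both distributions are close to uniform, making this a harder comparison.

H(A) = 1.9783 bits
H(B) = 1.9803 bits

The distribution closer to uniform has higher entropy.
Answer: B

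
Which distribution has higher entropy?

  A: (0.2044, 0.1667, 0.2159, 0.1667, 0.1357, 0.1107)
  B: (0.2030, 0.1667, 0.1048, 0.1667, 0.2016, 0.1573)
B

Both distributions are close to uniform, making this a harder comparison.

H(A) = 2.5498 bits
H(B) = 2.5551 bits

The distribution closer to uniform has higher entropy.
Answer: B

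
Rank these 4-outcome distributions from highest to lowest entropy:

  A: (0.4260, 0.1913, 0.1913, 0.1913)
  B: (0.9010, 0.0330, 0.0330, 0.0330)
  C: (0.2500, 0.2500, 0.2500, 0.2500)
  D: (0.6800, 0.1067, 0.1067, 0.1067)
C > A > D > B

Key insight: Entropy is maximized by uniform distributions and minimized by concentrated distributions.

Entropies:
  H(A) = 1.8939 bits
  H(B) = 0.6227 bits
  H(C) = 2.0000 bits
  H(D) = 1.4116 bits

Ranking: C > A > D > B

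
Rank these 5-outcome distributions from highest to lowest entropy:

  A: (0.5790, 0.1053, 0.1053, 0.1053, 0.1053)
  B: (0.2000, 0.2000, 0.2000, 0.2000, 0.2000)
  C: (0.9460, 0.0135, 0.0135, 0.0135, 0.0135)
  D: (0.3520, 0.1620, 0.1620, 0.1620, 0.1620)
B > D > A > C

Key insight: Entropy is maximized by uniform distributions and minimized by concentrated distributions.

Entropies:
  H(A) = 1.8239 bits
  H(B) = 2.3219 bits
  H(C) = 0.4112 bits
  H(D) = 2.2318 bits

Ranking: B > D > A > C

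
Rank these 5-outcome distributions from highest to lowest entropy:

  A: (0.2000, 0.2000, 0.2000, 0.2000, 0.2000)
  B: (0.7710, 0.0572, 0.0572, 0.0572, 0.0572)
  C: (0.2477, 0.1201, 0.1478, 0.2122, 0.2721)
A > C > B

Key insight: Entropy is maximized by uniform distributions and minimized by concentrated distributions.

- Uniform distributions have maximum entropy log₂(5) = 2.3219 bits
- The more "peaked" or concentrated a distribution, the lower its entropy

Entropies:
  H(A) = 2.3219 bits
  H(B) = 1.2343 bits
  H(C) = 2.2593 bits

Ranking: A > C > B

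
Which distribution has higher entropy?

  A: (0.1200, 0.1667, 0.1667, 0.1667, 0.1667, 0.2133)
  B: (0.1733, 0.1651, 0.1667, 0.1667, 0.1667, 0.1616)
B

Both distributions are close to uniform, making this a harder comparison.

H(A) = 2.5659 bits
H(B) = 2.5847 bits

The distribution closer to uniform has higher entropy.
Answer: B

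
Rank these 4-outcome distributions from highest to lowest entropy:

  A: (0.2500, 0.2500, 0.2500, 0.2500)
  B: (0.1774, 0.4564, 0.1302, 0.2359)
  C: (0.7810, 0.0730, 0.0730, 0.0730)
A > B > C

Key insight: Entropy is maximized by uniform distributions and minimized by concentrated distributions.

- Uniform distributions have maximum entropy log₂(4) = 2.0000 bits
- The more "peaked" or concentrated a distribution, the lower its entropy

Entropies:
  H(A) = 2.0000 bits
  H(B) = 1.8337 bits
  H(C) = 1.1054 bits

Ranking: A > B > C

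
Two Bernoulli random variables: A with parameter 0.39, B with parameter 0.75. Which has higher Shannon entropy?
A

For binary distributions, entropy is maximized at p=0.5 and decreases as p moves toward 0 or 1.

H(A) = H(0.39) = 0.9648 bits
H(B) = H(0.75) = 0.8113 bits

Distribution A (p=0.39) is closer to uniform (p=0.5), so it has higher entropy.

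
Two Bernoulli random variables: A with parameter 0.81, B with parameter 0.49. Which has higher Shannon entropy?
B

For binary distributions, entropy is maximized at p=0.5 and decreases as p moves toward 0 or 1.

H(A) = H(0.81) = 0.7015 bits
H(B) = H(0.49) = 0.9997 bits

Distribution B (p=0.49) is closer to uniform (p=0.5), so it has higher entropy.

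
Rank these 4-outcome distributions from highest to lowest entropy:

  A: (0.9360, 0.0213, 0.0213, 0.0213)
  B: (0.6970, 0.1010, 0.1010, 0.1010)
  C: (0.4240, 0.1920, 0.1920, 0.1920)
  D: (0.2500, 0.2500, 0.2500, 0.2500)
D > C > B > A

Key insight: Entropy is maximized by uniform distributions and minimized by concentrated distributions.

Entropies:
  H(A) = 0.4446 bits
  H(B) = 1.3652 bits
  H(C) = 1.8962 bits
  H(D) = 2.0000 bits

Ranking: D > C > B > A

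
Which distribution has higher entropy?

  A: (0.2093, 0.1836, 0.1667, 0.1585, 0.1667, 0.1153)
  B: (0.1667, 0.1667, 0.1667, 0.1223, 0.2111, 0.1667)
B

Both distributions are close to uniform, making this a harder comparison.

H(A) = 2.5634 bits
H(B) = 2.5677 bits

The distribution closer to uniform has higher entropy.
Answer: B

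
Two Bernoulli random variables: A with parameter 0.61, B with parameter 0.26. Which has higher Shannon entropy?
A

For binary distributions, entropy is maximized at p=0.5 and decreases as p moves toward 0 or 1.

H(A) = H(0.61) = 0.9648 bits
H(B) = H(0.26) = 0.8267 bits

Distribution A (p=0.61) is closer to uniform (p=0.5), so it has higher entropy.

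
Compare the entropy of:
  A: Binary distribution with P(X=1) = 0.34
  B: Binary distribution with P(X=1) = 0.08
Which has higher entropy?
A

For binary distributions, entropy is maximized at p=0.5 and decreases as p moves toward 0 or 1.

H(A) = H(0.34) = 0.9248 bits
H(B) = H(0.08) = 0.4022 bits

Distribution A (p=0.34) is closer to uniform (p=0.5), so it has higher entropy.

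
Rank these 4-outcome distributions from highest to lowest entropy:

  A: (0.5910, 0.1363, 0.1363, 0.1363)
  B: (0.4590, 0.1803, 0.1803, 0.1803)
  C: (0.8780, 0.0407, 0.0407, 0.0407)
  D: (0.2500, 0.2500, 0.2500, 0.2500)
D > B > A > C

Key insight: Entropy is maximized by uniform distributions and minimized by concentrated distributions.

Entropies:
  H(A) = 1.6242 bits
  H(B) = 1.8526 bits
  H(C) = 0.7284 bits
  H(D) = 2.0000 bits

Ranking: D > B > A > C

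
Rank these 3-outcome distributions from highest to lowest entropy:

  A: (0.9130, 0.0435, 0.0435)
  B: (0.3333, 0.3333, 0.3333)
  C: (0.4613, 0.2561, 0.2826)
B > C > A

Key insight: Entropy is maximized by uniform distributions and minimized by concentrated distributions.

- Uniform distributions have maximum entropy log₂(3) = 1.5850 bits
- The more "peaked" or concentrated a distribution, the lower its entropy

Entropies:
  H(A) = 0.5134 bits
  H(B) = 1.5850 bits
  H(C) = 1.5335 bits

Ranking: B > C > A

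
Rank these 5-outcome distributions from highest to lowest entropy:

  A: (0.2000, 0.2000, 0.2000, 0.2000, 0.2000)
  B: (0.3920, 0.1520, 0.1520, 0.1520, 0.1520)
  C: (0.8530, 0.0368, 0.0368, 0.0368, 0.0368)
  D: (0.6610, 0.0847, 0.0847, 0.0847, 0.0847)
A > B > D > C

Key insight: Entropy is maximized by uniform distributions and minimized by concentrated distributions.

Entropies:
  H(A) = 2.3219 bits
  H(B) = 2.1821 bits
  H(C) = 0.8963 bits
  H(D) = 1.6019 bits

Ranking: A > B > D > C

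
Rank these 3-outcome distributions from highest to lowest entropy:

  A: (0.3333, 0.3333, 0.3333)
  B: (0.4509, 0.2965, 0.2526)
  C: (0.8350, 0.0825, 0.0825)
A > B > C

Key insight: Entropy is maximized by uniform distributions and minimized by concentrated distributions.

- Uniform distributions have maximum entropy log₂(3) = 1.5850 bits
- The more "peaked" or concentrated a distribution, the lower its entropy

Entropies:
  H(A) = 1.5850 bits
  H(B) = 1.5396 bits
  H(C) = 0.8111 bits

Ranking: A > B > C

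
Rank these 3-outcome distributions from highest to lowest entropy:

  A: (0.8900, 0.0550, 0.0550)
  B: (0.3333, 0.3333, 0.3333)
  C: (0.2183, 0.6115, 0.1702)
B > C > A

Key insight: Entropy is maximized by uniform distributions and minimized by concentrated distributions.

- Uniform distributions have maximum entropy log₂(3) = 1.5850 bits
- The more "peaked" or concentrated a distribution, the lower its entropy

Entropies:
  H(A) = 0.6099 bits
  H(B) = 1.5850 bits
  H(C) = 1.3480 bits

Ranking: B > C > A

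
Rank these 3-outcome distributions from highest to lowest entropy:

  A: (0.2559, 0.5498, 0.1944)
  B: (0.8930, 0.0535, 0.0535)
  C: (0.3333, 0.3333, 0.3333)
C > A > B

Key insight: Entropy is maximized by uniform distributions and minimized by concentrated distributions.

- Uniform distributions have maximum entropy log₂(3) = 1.5850 bits
- The more "peaked" or concentrated a distribution, the lower its entropy

Entropies:
  H(A) = 1.4370 bits
  H(B) = 0.5978 bits
  H(C) = 1.5850 bits

Ranking: C > A > B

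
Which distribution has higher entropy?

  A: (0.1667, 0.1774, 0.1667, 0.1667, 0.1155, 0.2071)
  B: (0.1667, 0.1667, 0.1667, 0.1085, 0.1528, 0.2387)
A

Both distributions are close to uniform, making this a harder comparison.

H(A) = 2.5652 bits
H(B) = 2.5476 bits

The distribution closer to uniform has higher entropy.
Answer: A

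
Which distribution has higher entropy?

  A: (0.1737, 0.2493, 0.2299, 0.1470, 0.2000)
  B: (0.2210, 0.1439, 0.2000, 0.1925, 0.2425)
B

Both distributions are close to uniform, making this a harder comparison.

H(A) = 2.2969 bits
H(B) = 2.3015 bits

The distribution closer to uniform has higher entropy.
Answer: B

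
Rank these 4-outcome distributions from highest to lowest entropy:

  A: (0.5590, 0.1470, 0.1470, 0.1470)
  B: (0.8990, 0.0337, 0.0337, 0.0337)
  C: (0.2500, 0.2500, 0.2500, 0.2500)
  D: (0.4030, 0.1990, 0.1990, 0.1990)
C > D > A > B

Key insight: Entropy is maximized by uniform distributions and minimized by concentrated distributions.

Entropies:
  H(A) = 1.6889 bits
  H(B) = 0.6322 bits
  H(C) = 2.0000 bits
  H(D) = 1.9189 bits

Ranking: C > D > A > B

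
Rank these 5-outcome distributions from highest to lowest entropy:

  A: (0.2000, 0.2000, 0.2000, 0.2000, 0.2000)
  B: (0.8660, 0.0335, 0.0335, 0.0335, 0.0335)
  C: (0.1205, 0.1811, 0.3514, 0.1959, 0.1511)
A > C > B

Key insight: Entropy is maximized by uniform distributions and minimized by concentrated distributions.

- Uniform distributions have maximum entropy log₂(5) = 2.3219 bits
- The more "peaked" or concentrated a distribution, the lower its entropy

Entropies:
  H(A) = 2.3219 bits
  H(B) = 0.8363 bits
  H(C) = 2.2172 bits

Ranking: A > C > B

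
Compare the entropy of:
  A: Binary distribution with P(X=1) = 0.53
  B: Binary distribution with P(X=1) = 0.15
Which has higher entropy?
A

For binary distributions, entropy is maximized at p=0.5 and decreases as p moves toward 0 or 1.

H(A) = H(0.53) = 0.9974 bits
H(B) = H(0.15) = 0.6098 bits

Distribution A (p=0.53) is closer to uniform (p=0.5), so it has higher entropy.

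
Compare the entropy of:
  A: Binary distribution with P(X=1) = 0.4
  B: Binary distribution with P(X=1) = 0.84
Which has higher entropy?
A

For binary distributions, entropy is maximized at p=0.5 and decreases as p moves toward 0 or 1.

H(A) = H(0.4) = 0.9710 bits
H(B) = H(0.84) = 0.6343 bits

Distribution A (p=0.4) is closer to uniform (p=0.5), so it has higher entropy.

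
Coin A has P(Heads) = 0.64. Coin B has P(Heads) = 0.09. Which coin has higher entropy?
A

For binary distributions, entropy is maximized at p=0.5 and decreases as p moves toward 0 or 1.

H(A) = H(0.64) = 0.9427 bits
H(B) = H(0.09) = 0.4365 bits

Distribution A (p=0.64) is closer to uniform (p=0.5), so it has higher entropy.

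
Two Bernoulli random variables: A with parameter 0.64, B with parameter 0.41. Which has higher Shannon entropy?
B

For binary distributions, entropy is maximized at p=0.5 and decreases as p moves toward 0 or 1.

H(A) = H(0.64) = 0.9427 bits
H(B) = H(0.41) = 0.9765 bits

Distribution B (p=0.41) is closer to uniform (p=0.5), so it has higher entropy.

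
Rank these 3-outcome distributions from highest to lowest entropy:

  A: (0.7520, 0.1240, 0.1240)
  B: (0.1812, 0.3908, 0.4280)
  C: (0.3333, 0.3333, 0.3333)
C > B > A

Key insight: Entropy is maximized by uniform distributions and minimized by concentrated distributions.

- Uniform distributions have maximum entropy log₂(3) = 1.5850 bits
- The more "peaked" or concentrated a distribution, the lower its entropy

Entropies:
  H(A) = 1.0561 bits
  H(B) = 1.5003 bits
  H(C) = 1.5850 bits

Ranking: C > B > A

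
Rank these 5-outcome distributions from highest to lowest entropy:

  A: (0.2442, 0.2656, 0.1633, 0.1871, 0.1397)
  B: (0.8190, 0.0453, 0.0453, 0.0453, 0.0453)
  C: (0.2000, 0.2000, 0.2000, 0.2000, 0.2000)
C > A > B

Key insight: Entropy is maximized by uniform distributions and minimized by concentrated distributions.

- Uniform distributions have maximum entropy log₂(5) = 2.3219 bits
- The more "peaked" or concentrated a distribution, the lower its entropy

Entropies:
  H(A) = 2.2808 bits
  H(B) = 1.0443 bits
  H(C) = 2.3219 bits

Ranking: C > A > B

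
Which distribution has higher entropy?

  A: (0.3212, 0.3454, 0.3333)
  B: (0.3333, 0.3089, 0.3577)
A

Both distributions are close to uniform, making this a harder comparison.

H(A) = 1.5843 bits
H(B) = 1.5824 bits

The distribution closer to uniform has higher entropy.
Answer: A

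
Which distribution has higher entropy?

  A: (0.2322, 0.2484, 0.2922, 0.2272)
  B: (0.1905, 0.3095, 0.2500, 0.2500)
A

Both distributions are close to uniform, making this a harder comparison.

H(A) = 1.9926 bits
H(B) = 1.9794 bits

The distribution closer to uniform has higher entropy.
Answer: A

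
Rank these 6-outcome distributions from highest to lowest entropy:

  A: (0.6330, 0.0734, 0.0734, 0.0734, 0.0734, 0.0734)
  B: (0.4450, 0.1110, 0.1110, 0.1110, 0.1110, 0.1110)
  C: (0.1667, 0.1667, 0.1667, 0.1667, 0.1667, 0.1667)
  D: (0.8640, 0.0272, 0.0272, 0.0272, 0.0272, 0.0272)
C > B > A > D

Key insight: Entropy is maximized by uniform distributions and minimized by concentrated distributions.

Entropies:
  H(A) = 1.8005 bits
  H(B) = 2.2799 bits
  H(C) = 2.5850 bits
  H(D) = 0.8894 bits

Ranking: C > B > A > D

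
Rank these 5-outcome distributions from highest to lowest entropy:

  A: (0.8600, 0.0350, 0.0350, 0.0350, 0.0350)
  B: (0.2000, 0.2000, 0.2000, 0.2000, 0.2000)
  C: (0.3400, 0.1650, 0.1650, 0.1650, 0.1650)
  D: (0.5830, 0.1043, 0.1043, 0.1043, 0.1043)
B > C > D > A

Key insight: Entropy is maximized by uniform distributions and minimized by concentrated distributions.

Entropies:
  H(A) = 0.8642 bits
  H(B) = 2.3219 bits
  H(C) = 2.2448 bits
  H(D) = 1.8140 bits

Ranking: B > C > D > A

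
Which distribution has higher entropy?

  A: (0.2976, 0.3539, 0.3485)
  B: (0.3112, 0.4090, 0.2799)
A

Both distributions are close to uniform, making this a harder comparison.

H(A) = 1.5807 bits
H(B) = 1.5658 bits

The distribution closer to uniform has higher entropy.
Answer: A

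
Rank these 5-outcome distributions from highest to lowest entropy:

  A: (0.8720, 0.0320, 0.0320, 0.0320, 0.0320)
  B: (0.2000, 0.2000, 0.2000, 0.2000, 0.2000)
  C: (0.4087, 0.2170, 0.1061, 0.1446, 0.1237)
B > C > A

Key insight: Entropy is maximized by uniform distributions and minimized by concentrated distributions.

- Uniform distributions have maximum entropy log₂(5) = 2.3219 bits
- The more "peaked" or concentrated a distribution, the lower its entropy

Entropies:
  H(A) = 0.8079 bits
  H(B) = 2.3219 bits
  H(C) = 2.1255 bits

Ranking: B > C > A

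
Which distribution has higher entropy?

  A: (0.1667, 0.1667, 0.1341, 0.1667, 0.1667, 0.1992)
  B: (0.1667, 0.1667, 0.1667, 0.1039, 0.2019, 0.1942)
A

Both distributions are close to uniform, making this a harder comparison.

H(A) = 2.5757 bits
H(B) = 2.5571 bits

The distribution closer to uniform has higher entropy.
Answer: A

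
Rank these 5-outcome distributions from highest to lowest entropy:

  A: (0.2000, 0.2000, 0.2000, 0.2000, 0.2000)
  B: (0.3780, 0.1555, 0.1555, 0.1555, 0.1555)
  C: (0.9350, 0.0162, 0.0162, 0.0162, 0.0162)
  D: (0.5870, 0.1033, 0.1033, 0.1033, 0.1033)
A > B > D > C

Key insight: Entropy is maximized by uniform distributions and minimized by concentrated distributions.

Entropies:
  H(A) = 2.3219 bits
  H(B) = 2.2006 bits
  H(C) = 0.4770 bits
  H(D) = 1.8040 bits

Ranking: A > B > D > C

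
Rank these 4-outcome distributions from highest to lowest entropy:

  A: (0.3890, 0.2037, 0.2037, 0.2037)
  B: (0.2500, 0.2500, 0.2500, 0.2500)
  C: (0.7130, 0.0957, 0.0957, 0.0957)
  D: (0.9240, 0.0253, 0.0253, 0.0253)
B > A > C > D

Key insight: Entropy is maximized by uniform distributions and minimized by concentrated distributions.

Entropies:
  H(A) = 1.9326 bits
  H(B) = 2.0000 bits
  H(C) = 1.3197 bits
  H(D) = 0.5084 bits

Ranking: B > A > C > D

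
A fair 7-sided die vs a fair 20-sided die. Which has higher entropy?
20-sided die

Both are uniform distributions; for uniform over n outcomes, H = log₂(n). H(7-sided) = log₂(7) = 2.807 bits and H(20-sided) = log₂(20) = 4.322 bits. More outcomes in a uniform distribution means higher entropy.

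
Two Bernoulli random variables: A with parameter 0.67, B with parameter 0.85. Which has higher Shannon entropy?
A

For binary distributions, entropy is maximized at p=0.5 and decreases as p moves toward 0 or 1.

H(A) = H(0.67) = 0.9149 bits
H(B) = H(0.85) = 0.6098 bits

Distribution A (p=0.67) is closer to uniform (p=0.5), so it has higher entropy.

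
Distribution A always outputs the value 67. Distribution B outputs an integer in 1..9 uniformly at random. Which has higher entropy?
B

A is deterministic, so H(A) = 0. B is uniform over 9 outcomes, so H(B) = log₂(9) = 3.170 bits. Any distribution with genuine randomness has higher entropy than a deterministic one.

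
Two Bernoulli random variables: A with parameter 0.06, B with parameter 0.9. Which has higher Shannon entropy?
B

For binary distributions, entropy is maximized at p=0.5 and decreases as p moves toward 0 or 1.

H(A) = H(0.06) = 0.3274 bits
H(B) = H(0.9) = 0.4690 bits

Distribution B (p=0.9) is closer to uniform (p=0.5), so it has higher entropy.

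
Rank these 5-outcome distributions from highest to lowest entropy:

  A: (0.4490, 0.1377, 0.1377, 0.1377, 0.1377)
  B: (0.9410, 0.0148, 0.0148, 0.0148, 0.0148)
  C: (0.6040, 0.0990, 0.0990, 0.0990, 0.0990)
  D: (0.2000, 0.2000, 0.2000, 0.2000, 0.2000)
D > A > C > B

Key insight: Entropy is maximized by uniform distributions and minimized by concentrated distributions.

Entropies:
  H(A) = 2.0945 bits
  H(B) = 0.4415 bits
  H(C) = 1.7606 bits
  H(D) = 2.3219 bits

Ranking: D > A > C > B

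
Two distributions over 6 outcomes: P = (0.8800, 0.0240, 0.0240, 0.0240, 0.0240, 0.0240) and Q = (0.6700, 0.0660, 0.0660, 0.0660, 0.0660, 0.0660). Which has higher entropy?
Q

P is highly concentrated on one outcome (88%), making it nearly deterministic. Q spreads its mass more evenly (max 67%). The more spread-out distribution has higher entropy: H(P) ≈ 0.808 bits, H(Q) ≈ 1.681 bits.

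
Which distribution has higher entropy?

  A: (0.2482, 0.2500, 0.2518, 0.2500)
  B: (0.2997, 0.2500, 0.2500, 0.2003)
A

Both distributions are close to uniform, making this a harder comparison.

H(A) = 2.0000 bits
H(B) = 1.9856 bits

The distribution closer to uniform has higher entropy.
Answer: A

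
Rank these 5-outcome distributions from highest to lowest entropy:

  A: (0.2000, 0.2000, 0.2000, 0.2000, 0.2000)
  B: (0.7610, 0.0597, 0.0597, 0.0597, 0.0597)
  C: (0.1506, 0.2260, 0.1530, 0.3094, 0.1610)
A > C > B

Key insight: Entropy is maximized by uniform distributions and minimized by concentrated distributions.

- Uniform distributions have maximum entropy log₂(5) = 2.3219 bits
- The more "peaked" or concentrated a distribution, the lower its entropy

Entropies:
  H(A) = 2.3219 bits
  H(B) = 1.2714 bits
  H(C) = 2.2585 bits

Ranking: A > C > B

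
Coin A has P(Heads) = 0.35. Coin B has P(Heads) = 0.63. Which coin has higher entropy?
B

For binary distributions, entropy is maximized at p=0.5 and decreases as p moves toward 0 or 1.

H(A) = H(0.35) = 0.9341 bits
H(B) = H(0.63) = 0.9507 bits

Distribution B (p=0.63) is closer to uniform (p=0.5), so it has higher entropy.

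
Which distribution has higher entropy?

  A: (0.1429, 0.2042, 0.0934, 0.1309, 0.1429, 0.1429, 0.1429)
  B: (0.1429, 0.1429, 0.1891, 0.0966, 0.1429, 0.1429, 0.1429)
B

Both distributions are close to uniform, making this a harder comparison.

H(A) = 2.7758 bits
H(B) = 2.7854 bits

The distribution closer to uniform has higher entropy.
Answer: B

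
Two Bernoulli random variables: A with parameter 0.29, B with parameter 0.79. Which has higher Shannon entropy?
A

For binary distributions, entropy is maximized at p=0.5 and decreases as p moves toward 0 or 1.

H(A) = H(0.29) = 0.8687 bits
H(B) = H(0.79) = 0.7415 bits

Distribution A (p=0.29) is closer to uniform (p=0.5), so it has higher entropy.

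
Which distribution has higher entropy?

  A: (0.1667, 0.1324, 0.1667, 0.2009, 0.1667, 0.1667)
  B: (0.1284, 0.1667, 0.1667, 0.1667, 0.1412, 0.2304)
A

Both distributions are close to uniform, making this a harder comparison.

H(A) = 2.5747 bits
H(B) = 2.5594 bits

The distribution closer to uniform has higher entropy.
Answer: A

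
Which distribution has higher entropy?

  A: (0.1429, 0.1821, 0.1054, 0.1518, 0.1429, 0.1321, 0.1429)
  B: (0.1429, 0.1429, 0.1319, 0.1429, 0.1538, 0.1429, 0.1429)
B

Both distributions are close to uniform, making this a harder comparison.

H(A) = 2.7914 bits
H(B) = 2.8061 bits

The distribution closer to uniform has higher entropy.
Answer: B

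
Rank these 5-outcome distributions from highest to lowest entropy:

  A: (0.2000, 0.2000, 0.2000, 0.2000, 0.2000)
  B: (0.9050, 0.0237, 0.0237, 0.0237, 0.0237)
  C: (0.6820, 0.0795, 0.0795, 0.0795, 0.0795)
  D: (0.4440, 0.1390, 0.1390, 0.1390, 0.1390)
A > D > C > B

Key insight: Entropy is maximized by uniform distributions and minimized by concentrated distributions.

Entropies:
  H(A) = 2.3219 bits
  H(B) = 0.6429 bits
  H(C) = 1.5382 bits
  H(D) = 2.1029 bits

Ranking: A > D > C > B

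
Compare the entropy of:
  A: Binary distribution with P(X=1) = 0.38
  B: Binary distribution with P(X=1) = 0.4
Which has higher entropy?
B

For binary distributions, entropy is maximized at p=0.5 and decreases as p moves toward 0 or 1.

H(A) = H(0.38) = 0.9580 bits
H(B) = H(0.4) = 0.9710 bits

Distribution B (p=0.4) is closer to uniform (p=0.5), so it has higher entropy.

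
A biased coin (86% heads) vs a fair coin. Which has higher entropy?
Fair coin

The fair coin is uniform (p=0.5), maximizing binary entropy at 1 bit. The biased coin has H(0.86) ≈ 0.584 bits — its outcome is more predictable, so its entropy is lower.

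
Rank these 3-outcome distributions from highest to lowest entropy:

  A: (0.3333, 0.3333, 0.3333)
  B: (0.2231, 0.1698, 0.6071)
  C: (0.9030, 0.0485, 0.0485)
A > B > C

Key insight: Entropy is maximized by uniform distributions and minimized by concentrated distributions.

- Uniform distributions have maximum entropy log₂(3) = 1.5850 bits
- The more "peaked" or concentrated a distribution, the lower its entropy

Entropies:
  H(A) = 1.5850 bits
  H(B) = 1.3543 bits
  H(C) = 0.5564 bits

Ranking: A > B > C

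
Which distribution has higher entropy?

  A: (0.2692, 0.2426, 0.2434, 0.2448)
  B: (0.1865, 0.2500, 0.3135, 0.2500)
A

Both distributions are close to uniform, making this a harder comparison.

H(A) = 1.9986 bits
H(B) = 1.9765 bits

The distribution closer to uniform has higher entropy.
Answer: A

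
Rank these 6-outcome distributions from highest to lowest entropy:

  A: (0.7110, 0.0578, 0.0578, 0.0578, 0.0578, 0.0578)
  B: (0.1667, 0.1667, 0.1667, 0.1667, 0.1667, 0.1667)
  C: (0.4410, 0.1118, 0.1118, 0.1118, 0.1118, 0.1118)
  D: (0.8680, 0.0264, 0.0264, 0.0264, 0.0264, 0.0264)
B > C > A > D

Key insight: Entropy is maximized by uniform distributions and minimized by concentrated distributions.

Entropies:
  H(A) = 1.5385 bits
  H(B) = 2.5850 bits
  H(C) = 2.2879 bits
  H(D) = 0.8694 bits

Ranking: B > C > A > D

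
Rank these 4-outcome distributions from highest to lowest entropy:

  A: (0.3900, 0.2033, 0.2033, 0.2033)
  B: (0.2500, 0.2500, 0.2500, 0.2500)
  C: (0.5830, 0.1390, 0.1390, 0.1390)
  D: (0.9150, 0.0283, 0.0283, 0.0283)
B > A > C > D

Key insight: Entropy is maximized by uniform distributions and minimized by concentrated distributions.

Entropies:
  H(A) = 1.9316 bits
  H(B) = 2.0000 bits
  H(C) = 1.6410 bits
  H(D) = 0.5543 bits

Ranking: B > A > C > D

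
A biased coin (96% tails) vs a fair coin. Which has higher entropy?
Fair coin

The fair coin is uniform (p=0.5), maximizing binary entropy at 1 bit. The biased coin has H(0.96) ≈ 0.242 bits — its outcome is more predictable, so its entropy is lower.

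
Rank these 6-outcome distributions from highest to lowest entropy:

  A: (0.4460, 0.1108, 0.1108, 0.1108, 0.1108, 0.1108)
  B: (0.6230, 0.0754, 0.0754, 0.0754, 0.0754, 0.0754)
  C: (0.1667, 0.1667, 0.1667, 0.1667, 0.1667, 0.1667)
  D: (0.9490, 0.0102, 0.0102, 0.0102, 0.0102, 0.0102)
C > A > B > D

Key insight: Entropy is maximized by uniform distributions and minimized by concentrated distributions.

Entropies:
  H(A) = 2.2779 bits
  H(B) = 1.8313 bits
  H(C) = 2.5850 bits
  H(D) = 0.4090 bits

Ranking: C > A > B > D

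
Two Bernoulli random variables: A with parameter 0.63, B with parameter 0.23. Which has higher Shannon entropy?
A

For binary distributions, entropy is maximized at p=0.5 and decreases as p moves toward 0 or 1.

H(A) = H(0.63) = 0.9507 bits
H(B) = H(0.23) = 0.7780 bits

Distribution A (p=0.63) is closer to uniform (p=0.5), so it has higher entropy.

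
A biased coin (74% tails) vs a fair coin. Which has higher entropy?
Fair coin

The fair coin is uniform (p=0.5), maximizing binary entropy at 1 bit. The biased coin has H(0.74) ≈ 0.827 bits — its outcome is more predictable, so its entropy is lower.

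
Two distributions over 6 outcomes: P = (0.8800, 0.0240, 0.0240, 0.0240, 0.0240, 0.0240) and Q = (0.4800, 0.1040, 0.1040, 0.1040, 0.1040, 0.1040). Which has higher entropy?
Q

P is highly concentrated on one outcome (88%), making it nearly deterministic. Q spreads its mass more evenly (max 48%). The more spread-out distribution has higher entropy: H(P) ≈ 0.808 bits, H(Q) ≈ 2.206 bits.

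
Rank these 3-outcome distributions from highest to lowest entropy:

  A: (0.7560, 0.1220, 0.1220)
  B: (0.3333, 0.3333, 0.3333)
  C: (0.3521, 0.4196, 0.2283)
B > C > A

Key insight: Entropy is maximized by uniform distributions and minimized by concentrated distributions.

- Uniform distributions have maximum entropy log₂(3) = 1.5850 bits
- The more "peaked" or concentrated a distribution, the lower its entropy

Entropies:
  H(A) = 1.0456 bits
  H(B) = 1.5850 bits
  H(C) = 1.5425 bits

Ranking: B > C > A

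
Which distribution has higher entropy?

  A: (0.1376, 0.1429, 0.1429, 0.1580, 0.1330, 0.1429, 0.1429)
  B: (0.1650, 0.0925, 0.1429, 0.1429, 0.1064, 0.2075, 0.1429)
A

Both distributions are close to uniform, making this a harder comparison.

H(A) = 2.8056 bits
H(B) = 2.7644 bits

The distribution closer to uniform has higher entropy.
Answer: A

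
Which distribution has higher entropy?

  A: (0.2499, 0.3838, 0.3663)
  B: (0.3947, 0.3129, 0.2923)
B

Both distributions are close to uniform, making this a harder comparison.

H(A) = 1.5609 bits
H(B) = 1.5726 bits

The distribution closer to uniform has higher entropy.
Answer: B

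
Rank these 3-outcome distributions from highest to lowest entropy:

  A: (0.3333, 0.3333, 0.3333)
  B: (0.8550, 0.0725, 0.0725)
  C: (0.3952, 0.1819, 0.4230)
A > C > B

Key insight: Entropy is maximized by uniform distributions and minimized by concentrated distributions.

- Uniform distributions have maximum entropy log₂(3) = 1.5850 bits
- The more "peaked" or concentrated a distribution, the lower its entropy

Entropies:
  H(A) = 1.5850 bits
  H(B) = 0.7422 bits
  H(C) = 1.5016 bits

Ranking: A > C > B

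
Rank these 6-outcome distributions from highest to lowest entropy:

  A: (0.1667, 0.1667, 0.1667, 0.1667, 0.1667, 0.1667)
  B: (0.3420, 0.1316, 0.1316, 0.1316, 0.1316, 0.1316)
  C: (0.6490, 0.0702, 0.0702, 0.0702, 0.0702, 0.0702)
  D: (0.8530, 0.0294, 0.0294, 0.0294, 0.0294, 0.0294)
A > B > C > D

Key insight: Entropy is maximized by uniform distributions and minimized by concentrated distributions.

Entropies:
  H(A) = 2.5850 bits
  H(B) = 2.4545 bits
  H(C) = 1.7500 bits
  H(D) = 0.9436 bits

Ranking: A > B > C > D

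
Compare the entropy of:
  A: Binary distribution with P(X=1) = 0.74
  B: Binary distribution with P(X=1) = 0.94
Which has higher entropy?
A

For binary distributions, entropy is maximized at p=0.5 and decreases as p moves toward 0 or 1.

H(A) = H(0.74) = 0.8267 bits
H(B) = H(0.94) = 0.3274 bits

Distribution A (p=0.74) is closer to uniform (p=0.5), so it has higher entropy.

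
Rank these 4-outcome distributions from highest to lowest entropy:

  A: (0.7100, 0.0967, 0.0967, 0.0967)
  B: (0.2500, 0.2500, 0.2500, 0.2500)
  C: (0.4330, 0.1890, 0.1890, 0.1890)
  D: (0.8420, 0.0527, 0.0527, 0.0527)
B > C > A > D

Key insight: Entropy is maximized by uniform distributions and minimized by concentrated distributions.

Entropies:
  H(A) = 1.3284 bits
  H(B) = 2.0000 bits
  H(C) = 1.8857 bits
  H(D) = 0.8799 bits

Ranking: B > C > A > D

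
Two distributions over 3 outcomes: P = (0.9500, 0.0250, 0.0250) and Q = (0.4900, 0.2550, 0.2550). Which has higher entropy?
Q

P is highly concentrated on one outcome (95%), making it nearly deterministic. Q spreads its mass more evenly (max 49%). The more spread-out distribution has higher entropy: H(P) ≈ 0.336 bits, H(Q) ≈ 1.510 bits.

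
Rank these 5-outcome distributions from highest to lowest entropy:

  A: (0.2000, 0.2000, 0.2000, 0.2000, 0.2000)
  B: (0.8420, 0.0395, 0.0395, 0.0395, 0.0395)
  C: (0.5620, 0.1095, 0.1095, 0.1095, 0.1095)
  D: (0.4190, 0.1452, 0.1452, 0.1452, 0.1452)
A > D > C > B

Key insight: Entropy is maximized by uniform distributions and minimized by concentrated distributions.

Entropies:
  H(A) = 2.3219 bits
  H(B) = 0.9455 bits
  H(C) = 1.8649 bits
  H(D) = 2.1430 bits

Ranking: A > D > C > B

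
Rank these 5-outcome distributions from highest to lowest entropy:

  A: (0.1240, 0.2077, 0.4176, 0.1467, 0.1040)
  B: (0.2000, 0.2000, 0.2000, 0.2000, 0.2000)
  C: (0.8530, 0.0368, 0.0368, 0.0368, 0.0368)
B > A > C

Key insight: Entropy is maximized by uniform distributions and minimized by concentrated distributions.

- Uniform distributions have maximum entropy log₂(5) = 2.3219 bits
- The more "peaked" or concentrated a distribution, the lower its entropy

Entropies:
  H(A) = 2.1163 bits
  H(B) = 2.3219 bits
  H(C) = 0.8963 bits

Ranking: B > A > C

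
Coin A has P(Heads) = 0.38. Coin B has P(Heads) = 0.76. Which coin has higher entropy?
A

For binary distributions, entropy is maximized at p=0.5 and decreases as p moves toward 0 or 1.

H(A) = H(0.38) = 0.9580 bits
H(B) = H(0.76) = 0.7950 bits

Distribution A (p=0.38) is closer to uniform (p=0.5), so it has higher entropy.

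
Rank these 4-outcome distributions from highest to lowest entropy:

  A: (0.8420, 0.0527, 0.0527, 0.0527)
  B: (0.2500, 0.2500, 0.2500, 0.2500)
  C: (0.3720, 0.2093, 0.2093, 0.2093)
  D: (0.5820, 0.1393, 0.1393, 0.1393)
B > C > D > A

Key insight: Entropy is maximized by uniform distributions and minimized by concentrated distributions.

Entropies:
  H(A) = 0.8799 bits
  H(B) = 2.0000 bits
  H(C) = 1.9476 bits
  H(D) = 1.6430 bits

Ranking: B > C > D > A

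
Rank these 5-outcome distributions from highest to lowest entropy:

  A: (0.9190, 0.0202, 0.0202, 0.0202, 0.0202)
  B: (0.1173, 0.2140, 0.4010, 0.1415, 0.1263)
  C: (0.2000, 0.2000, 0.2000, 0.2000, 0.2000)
C > B > A

Key insight: Entropy is maximized by uniform distributions and minimized by concentrated distributions.

- Uniform distributions have maximum entropy log₂(5) = 2.3219 bits
- The more "peaked" or concentrated a distribution, the lower its entropy

Entropies:
  H(A) = 0.5677 bits
  H(B) = 2.1434 bits
  H(C) = 2.3219 bits

Ranking: C > B > A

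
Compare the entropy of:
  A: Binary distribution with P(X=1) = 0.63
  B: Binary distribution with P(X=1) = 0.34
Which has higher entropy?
A

For binary distributions, entropy is maximized at p=0.5 and decreases as p moves toward 0 or 1.

H(A) = H(0.63) = 0.9507 bits
H(B) = H(0.34) = 0.9248 bits

Distribution A (p=0.63) is closer to uniform (p=0.5), so it has higher entropy.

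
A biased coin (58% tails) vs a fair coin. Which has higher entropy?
Fair coin

The fair coin is uniform (p=0.5), maximizing binary entropy at 1 bit. The biased coin has H(0.58) ≈ 0.981 bits — its outcome is more predictable, so its entropy is lower.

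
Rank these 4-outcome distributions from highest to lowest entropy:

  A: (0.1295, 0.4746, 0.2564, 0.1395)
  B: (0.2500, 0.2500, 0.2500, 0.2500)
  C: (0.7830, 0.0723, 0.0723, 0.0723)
B > A > C

Key insight: Entropy is maximized by uniform distributions and minimized by concentrated distributions.

- Uniform distributions have maximum entropy log₂(4) = 2.0000 bits
- The more "peaked" or concentrated a distribution, the lower its entropy

Entropies:
  H(A) = 1.7921 bits
  H(B) = 2.0000 bits
  H(C) = 1.0986 bits

Ranking: B > A > C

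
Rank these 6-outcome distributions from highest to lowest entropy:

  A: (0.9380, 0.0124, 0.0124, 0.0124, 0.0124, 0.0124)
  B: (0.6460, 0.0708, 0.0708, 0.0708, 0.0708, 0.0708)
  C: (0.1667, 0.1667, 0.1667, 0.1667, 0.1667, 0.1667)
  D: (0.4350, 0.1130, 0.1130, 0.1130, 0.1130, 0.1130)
C > D > B > A

Key insight: Entropy is maximized by uniform distributions and minimized by concentrated distributions.

Entropies:
  H(A) = 0.4793 bits
  H(B) = 1.7596 bits
  H(C) = 2.5850 bits
  H(D) = 2.2997 bits

Ranking: C > D > B > A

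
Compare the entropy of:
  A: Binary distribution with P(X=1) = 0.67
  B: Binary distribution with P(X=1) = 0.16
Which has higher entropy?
A

For binary distributions, entropy is maximized at p=0.5 and decreases as p moves toward 0 or 1.

H(A) = H(0.67) = 0.9149 bits
H(B) = H(0.16) = 0.6343 bits

Distribution A (p=0.67) is closer to uniform (p=0.5), so it has higher entropy.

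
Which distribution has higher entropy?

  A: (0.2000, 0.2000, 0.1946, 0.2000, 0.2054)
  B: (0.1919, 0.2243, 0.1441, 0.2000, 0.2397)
A

Both distributions are close to uniform, making this a harder comparison.

H(A) = 2.3217 bits
H(B) = 2.3018 bits

The distribution closer to uniform has higher entropy.
Answer: A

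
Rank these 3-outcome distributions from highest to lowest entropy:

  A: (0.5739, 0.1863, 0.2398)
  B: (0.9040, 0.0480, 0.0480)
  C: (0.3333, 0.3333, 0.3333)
C > A > B

Key insight: Entropy is maximized by uniform distributions and minimized by concentrated distributions.

- Uniform distributions have maximum entropy log₂(3) = 1.5850 bits
- The more "peaked" or concentrated a distribution, the lower its entropy

Entropies:
  H(A) = 1.4054 bits
  H(B) = 0.5522 bits
  H(C) = 1.5850 bits

Ranking: C > A > B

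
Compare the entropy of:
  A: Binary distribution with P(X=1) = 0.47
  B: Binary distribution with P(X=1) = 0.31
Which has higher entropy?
A

For binary distributions, entropy is maximized at p=0.5 and decreases as p moves toward 0 or 1.

H(A) = H(0.47) = 0.9974 bits
H(B) = H(0.31) = 0.8932 bits

Distribution A (p=0.47) is closer to uniform (p=0.5), so it has higher entropy.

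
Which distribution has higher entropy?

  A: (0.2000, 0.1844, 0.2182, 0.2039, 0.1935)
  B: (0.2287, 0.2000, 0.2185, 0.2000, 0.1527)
A

Both distributions are close to uniform, making this a harder comparison.

H(A) = 2.3197 bits
H(B) = 2.3091 bits

The distribution closer to uniform has higher entropy.
Answer: A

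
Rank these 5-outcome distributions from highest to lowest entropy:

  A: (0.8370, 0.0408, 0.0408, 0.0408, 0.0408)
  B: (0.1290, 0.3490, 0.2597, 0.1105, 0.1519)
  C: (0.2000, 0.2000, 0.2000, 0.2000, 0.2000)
C > B > A

Key insight: Entropy is maximized by uniform distributions and minimized by concentrated distributions.

- Uniform distributions have maximum entropy log₂(5) = 2.3219 bits
- The more "peaked" or concentrated a distribution, the lower its entropy

Entropies:
  H(A) = 0.9674 bits
  H(B) = 2.1803 bits
  H(C) = 2.3219 bits

Ranking: C > B > A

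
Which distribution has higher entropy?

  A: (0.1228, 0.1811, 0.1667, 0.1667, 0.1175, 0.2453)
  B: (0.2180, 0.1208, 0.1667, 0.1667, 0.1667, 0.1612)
B

Both distributions are close to uniform, making this a harder comparison.

H(A) = 2.5399 bits
H(B) = 2.5644 bits

The distribution closer to uniform has higher entropy.
Answer: B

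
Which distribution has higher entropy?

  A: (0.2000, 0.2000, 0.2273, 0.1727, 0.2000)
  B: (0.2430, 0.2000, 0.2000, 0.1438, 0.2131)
A

Both distributions are close to uniform, making this a harder comparison.

H(A) = 2.3165 bits
H(B) = 2.3024 bits

The distribution closer to uniform has higher entropy.
Answer: A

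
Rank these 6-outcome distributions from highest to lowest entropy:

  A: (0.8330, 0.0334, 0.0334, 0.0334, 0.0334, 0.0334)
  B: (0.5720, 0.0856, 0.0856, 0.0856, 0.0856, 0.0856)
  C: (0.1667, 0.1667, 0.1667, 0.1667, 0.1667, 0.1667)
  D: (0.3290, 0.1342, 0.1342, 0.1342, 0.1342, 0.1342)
C > D > B > A

Key insight: Entropy is maximized by uniform distributions and minimized by concentrated distributions.

Entropies:
  H(A) = 1.0386 bits
  H(B) = 1.9788 bits
  H(C) = 2.5850 bits
  H(D) = 2.4719 bits

Ranking: C > D > B > A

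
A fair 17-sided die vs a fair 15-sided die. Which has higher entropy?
17-sided die

Both are uniform distributions; for uniform over n outcomes, H = log₂(n). H(17-sided) = log₂(17) = 4.087 bits and H(15-sided) = log₂(15) = 3.907 bits. More outcomes in a uniform distribution means higher entropy.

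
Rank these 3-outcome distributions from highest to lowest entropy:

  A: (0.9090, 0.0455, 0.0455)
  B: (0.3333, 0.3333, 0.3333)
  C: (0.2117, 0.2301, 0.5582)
B > C > A

Key insight: Entropy is maximized by uniform distributions and minimized by concentrated distributions.

- Uniform distributions have maximum entropy log₂(3) = 1.5850 bits
- The more "peaked" or concentrated a distribution, the lower its entropy

Entropies:
  H(A) = 0.5308 bits
  H(B) = 1.5850 bits
  H(C) = 1.4314 bits

Ranking: B > C > A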